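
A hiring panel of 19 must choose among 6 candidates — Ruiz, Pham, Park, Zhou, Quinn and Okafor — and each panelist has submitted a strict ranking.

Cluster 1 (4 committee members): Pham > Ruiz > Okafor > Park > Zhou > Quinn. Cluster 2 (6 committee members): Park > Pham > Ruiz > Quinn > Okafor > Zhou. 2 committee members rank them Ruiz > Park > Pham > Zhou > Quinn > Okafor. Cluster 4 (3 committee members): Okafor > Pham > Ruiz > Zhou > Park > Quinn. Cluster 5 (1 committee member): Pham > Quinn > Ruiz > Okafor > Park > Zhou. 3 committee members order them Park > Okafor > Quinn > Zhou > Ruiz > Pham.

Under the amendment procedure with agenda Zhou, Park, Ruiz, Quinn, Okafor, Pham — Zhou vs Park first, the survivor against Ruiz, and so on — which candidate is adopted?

Pham

Round 1: Zhou vs Park — 3–16, Park advances.
Round 2: Park vs Ruiz — 9–10, Ruiz advances.
Round 3: Ruiz vs Quinn — 15–4, Ruiz advances.
Round 4: Ruiz vs Okafor — 13–6, Ruiz advances.
Round 5: Ruiz vs Pham — 5–14, Pham advances.
Pham survives the agenda.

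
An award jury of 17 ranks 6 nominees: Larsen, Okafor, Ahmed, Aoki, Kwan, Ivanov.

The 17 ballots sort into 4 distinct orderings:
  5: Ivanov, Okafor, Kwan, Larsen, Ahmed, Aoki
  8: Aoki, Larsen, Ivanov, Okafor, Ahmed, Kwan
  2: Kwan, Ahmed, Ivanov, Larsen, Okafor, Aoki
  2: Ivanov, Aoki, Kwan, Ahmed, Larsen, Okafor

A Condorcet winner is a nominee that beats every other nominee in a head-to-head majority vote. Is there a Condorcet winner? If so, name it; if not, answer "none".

Check each pair by majority over 17 ballots:
Larsen vs Okafor: 8+2+2 = 12 for Larsen, 5 for Okafor — Larsen by 12–5.
Larsen vs Ahmed: Larsen, 13–4.
Larsen vs Aoki: Aoki wins 10–7.
Larsen vs Kwan: 8 to 9, Kwan.
Larsen vs Ivanov: 8 for Larsen, 9 for Ivanov — Ivanov by 9–8.
Okafor vs Ahmed: Okafor wins 13–4.
Okafor vs Aoki: Okafor is ranked higher on 5+2 = 7 ballots, Aoki on 10. Aoki wins 10–7.
Okafor–Kwan: Okafor 13–4.
Okafor vs Ivanov: Okafor preferred on 0 ballots; Ivanov wins 17–0.
Ahmed vs Aoki: Ahmed preferred on 5+2 = 7 ballots; Aoki wins 10–7.
Ahmed vs Kwan: Ahmed preferred on 8 ballots; Kwan wins 9–8.
Ahmed vs Ivanov: 2 to 15, Ivanov.
Aoki vs Kwan: Aoki is ranked higher on 8+2 = 10 ballots, Kwan on 7. Aoki wins 10–7.
Aoki vs Ivanov: Ivanov wins 9–8.
Kwan–Ivanov: Ivanov 15–2.
Ivanov defeats every rival head-to-head and is the Condorcet winner.

Ivanov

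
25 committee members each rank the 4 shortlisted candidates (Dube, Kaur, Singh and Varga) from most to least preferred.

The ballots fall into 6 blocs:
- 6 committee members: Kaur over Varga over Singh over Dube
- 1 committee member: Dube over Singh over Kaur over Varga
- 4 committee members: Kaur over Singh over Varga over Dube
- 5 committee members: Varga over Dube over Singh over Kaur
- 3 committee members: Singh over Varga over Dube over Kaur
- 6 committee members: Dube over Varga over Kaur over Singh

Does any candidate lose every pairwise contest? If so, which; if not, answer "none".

none

Pairwise majorities:
Dube vs Kaur: Dube, 15–10.
Dube vs Singh: 1+5+6 = 12 for Dube, 13 for Singh — Singh by 13–12.
Dube vs Varga: 1+6 = 7 for Dube, 18 for Varga — Varga by 18–7.
Kaur vs Singh: Kaur, 16–9.
Kaur vs Varga: Kaur preferred on 6+1+4 = 11 ballots; Varga wins 14–11.
Singh vs Varga: Singh preferred on 1+4+3 = 8 ballots; Varga wins 17–8.
No candidate is winless: Dube beats Kaur; Kaur beats Singh; Singh beats Dube; Varga beats Dube. There is no Condorcet loser.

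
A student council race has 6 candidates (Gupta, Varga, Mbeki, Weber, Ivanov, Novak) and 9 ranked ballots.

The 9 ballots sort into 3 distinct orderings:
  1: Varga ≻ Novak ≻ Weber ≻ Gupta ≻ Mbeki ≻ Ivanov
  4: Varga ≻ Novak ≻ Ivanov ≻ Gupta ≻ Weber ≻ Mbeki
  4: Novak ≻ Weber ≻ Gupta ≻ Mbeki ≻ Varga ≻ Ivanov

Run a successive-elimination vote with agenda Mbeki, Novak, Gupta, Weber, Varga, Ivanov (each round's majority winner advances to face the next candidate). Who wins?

Round 1: Mbeki vs Novak — 0–9, Novak advances.
Round 2: Novak vs Gupta — 9–0, Novak advances.
Round 3: Novak vs Weber — 9–0, Novak advances.
Round 4: Novak vs Varga — 4–5, Varga advances.
Round 5: Varga vs Ivanov — 9–0, Varga advances.
Varga survives the agenda.

Varga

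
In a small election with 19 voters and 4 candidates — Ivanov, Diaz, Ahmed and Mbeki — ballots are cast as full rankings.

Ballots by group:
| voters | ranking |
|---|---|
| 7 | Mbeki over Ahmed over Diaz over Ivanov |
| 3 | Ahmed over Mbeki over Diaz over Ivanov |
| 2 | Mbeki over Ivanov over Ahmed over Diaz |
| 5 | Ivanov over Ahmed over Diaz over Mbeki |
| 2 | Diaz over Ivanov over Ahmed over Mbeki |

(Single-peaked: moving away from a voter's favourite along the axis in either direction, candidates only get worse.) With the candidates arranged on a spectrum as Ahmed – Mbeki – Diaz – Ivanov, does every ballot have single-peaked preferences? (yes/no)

no

Axis positions: Ahmed=1, Mbeki=2, Diaz=3, Ivanov=4.
Group 1 (peak Mbeki at position 2): ranking walks positions 2-1-3-4, expanding outward from the peak — single-peaked.
Group 2 (peak Ahmed at position 1): ranking walks positions 1-2-3-4, expanding outward from the peak — single-peaked.
Group 3: ranking walks positions 2-4-1-3; Ivanov is ranked above Diaz even though Diaz lies between Ivanov and the peak Mbeki on the axis — preferences dip and rise again. Not single-peaked.
Group 4: ranking walks positions 4-1-3-2; Ahmed is ranked above Diaz even though Diaz lies between Ahmed and the peak Ivanov on the axis — preferences dip and rise again. Not single-peaked.
Group 5: ranking walks positions 3-4-1-2; Ahmed is ranked above Mbeki even though Mbeki lies between Ahmed and the peak Diaz on the axis — preferences dip and rise again. Not single-peaked.
Group 3 violates single-peakedness, so the profile is not single-peaked on this axis.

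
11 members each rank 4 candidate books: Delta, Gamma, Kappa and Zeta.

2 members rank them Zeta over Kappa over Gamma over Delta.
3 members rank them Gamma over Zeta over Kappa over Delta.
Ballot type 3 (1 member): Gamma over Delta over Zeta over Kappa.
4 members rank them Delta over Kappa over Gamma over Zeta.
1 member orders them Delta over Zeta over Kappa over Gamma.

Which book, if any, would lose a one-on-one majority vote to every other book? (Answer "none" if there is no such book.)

Head-to-head results (11 members):
Delta vs Gamma: Gamma, 6–5.
Delta vs Kappa: Delta, 6–5.
Delta vs Zeta: Delta, 6–5.
Gamma vs Kappa: Kappa wins 7–4.
Gamma–Zeta: Gamma 8–3.
Kappa vs Zeta: 4 for Kappa, 7 for Zeta — Zeta by 7–4.
Every book wins at least one matchup (Delta beats Kappa; Gamma beats Delta; Kappa beats Gamma; Zeta beats Kappa), so there is no Condorcet loser.

none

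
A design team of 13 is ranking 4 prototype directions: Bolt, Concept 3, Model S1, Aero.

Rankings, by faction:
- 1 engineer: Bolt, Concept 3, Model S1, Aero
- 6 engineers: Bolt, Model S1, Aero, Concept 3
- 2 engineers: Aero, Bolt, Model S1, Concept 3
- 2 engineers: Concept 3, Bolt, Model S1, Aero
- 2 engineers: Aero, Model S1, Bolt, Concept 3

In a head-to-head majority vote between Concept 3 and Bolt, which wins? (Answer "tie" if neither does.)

Ballots ranking Concept 3 above Bolt: 2.
Ballots ranking Bolt above Concept 3: 13 − 2 = 11.
Bolt wins the head-to-head 11–2.

Bolt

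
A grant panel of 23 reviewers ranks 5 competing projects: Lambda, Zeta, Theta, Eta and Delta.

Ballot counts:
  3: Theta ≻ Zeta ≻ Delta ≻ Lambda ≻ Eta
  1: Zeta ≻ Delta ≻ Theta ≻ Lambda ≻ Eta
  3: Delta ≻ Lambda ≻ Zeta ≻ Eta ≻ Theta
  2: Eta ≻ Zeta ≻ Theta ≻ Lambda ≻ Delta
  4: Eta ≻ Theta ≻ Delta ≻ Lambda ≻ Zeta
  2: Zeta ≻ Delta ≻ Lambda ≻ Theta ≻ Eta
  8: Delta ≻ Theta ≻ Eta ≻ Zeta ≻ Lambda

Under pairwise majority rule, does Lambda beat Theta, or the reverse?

Ballots ranking Lambda above Theta: 3 + 2 = 5.
Ballots ranking Theta above Lambda: 23 − 5 = 18.
Theta wins the head-to-head 18–5.

Theta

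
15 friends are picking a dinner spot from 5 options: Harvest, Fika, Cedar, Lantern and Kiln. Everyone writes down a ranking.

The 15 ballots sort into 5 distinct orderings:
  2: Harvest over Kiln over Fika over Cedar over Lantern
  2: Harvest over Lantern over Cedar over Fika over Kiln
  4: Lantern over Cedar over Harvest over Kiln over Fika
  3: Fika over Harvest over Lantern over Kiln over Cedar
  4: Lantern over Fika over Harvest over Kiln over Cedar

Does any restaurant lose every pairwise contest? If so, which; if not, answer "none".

Cedar

Pairwise majorities:
Harvest vs Fika: Harvest, 8–7.
Harvest vs Cedar: Harvest wins 11–4.
Harvest–Lantern: Lantern 8–7.
Harvest vs Kiln: Harvest, 15–0.
Fika vs Cedar: Fika is ranked higher on 2+3+4 = 9 ballots, Cedar on 6. Fika wins 9–6.
Fika vs Lantern: 5 to 10, Lantern.
Fika vs Kiln: Fika preferred on 2+3+4 = 9 ballots; Fika wins 9–6.
Cedar–Lantern: Lantern 13–2.
Cedar–Kiln: Kiln 9–6.
Lantern–Kiln: Lantern 13–2.
Cedar loses to every other restaurant — it is the Condorcet loser.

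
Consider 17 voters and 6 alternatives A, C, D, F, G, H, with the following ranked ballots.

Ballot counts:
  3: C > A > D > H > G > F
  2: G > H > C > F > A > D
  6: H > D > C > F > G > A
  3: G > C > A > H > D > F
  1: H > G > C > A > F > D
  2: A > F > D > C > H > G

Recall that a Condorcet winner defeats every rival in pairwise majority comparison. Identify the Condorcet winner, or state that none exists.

H

Check each pair by majority over 17 ballots:
A vs C: A is ranked higher on 2 ballots, C on 15. C wins 15–2.
A vs D: 3+2+3+1+2 = 11 for A, 6 for D — A by 11–6.
A vs F: A is ranked higher on 3+3+1+2 = 9 ballots, F on 8. A wins 9–8.
A vs G: 5 to 12, G.
A vs H: A is ranked higher on 3+3+2 = 8 ballots, H on 9. H wins 9–8.
C vs D: 3+2+3+1 = 9 for C, 8 for D — C by 9–8.
C vs F: 15 to 2, C.
C vs G: 3+6+2 = 11 for C, 6 for G — C by 11–6.
C vs H: C preferred on 3+3+2 = 8 ballots; H wins 9–8.
D vs F: 3+6+3 = 12 for D, 5 for F — D by 12–5.
D vs G: 11 to 6, D.
D vs H: 3+2 = 5 for D, 12 for H — H by 12–5.
F vs G: F is ranked higher on 6+2 = 8 ballots, G on 9. G wins 9–8.
F vs H: F is ranked higher on 2 ballots, H on 15. H wins 15–2.
G vs H: 5 to 12, H.
H beats each of A, C, D, F, G — H is the Condorcet winner.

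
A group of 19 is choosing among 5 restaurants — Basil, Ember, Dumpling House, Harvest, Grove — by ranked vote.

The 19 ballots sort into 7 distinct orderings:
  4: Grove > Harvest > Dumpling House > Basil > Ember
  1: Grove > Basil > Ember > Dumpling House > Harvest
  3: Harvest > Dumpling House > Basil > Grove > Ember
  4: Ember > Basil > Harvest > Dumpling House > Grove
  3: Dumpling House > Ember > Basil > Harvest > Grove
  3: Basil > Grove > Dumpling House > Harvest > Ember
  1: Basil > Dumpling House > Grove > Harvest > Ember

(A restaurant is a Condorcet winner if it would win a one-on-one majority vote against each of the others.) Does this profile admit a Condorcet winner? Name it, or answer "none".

Check each pair by majority over 19 ballots:
Basil–Ember: Basil 12–7.
Basil vs Dumpling House: Dumpling House wins 10–9.
Basil–Harvest: Basil 12–7.
Basil–Grove: Basil 14–5.
Ember vs Dumpling House: Dumpling House, 14–5.
Ember–Harvest: Harvest 11–8.
Ember vs Grove: Grove, 12–7.
Dumpling House vs Harvest: Harvest wins 11–8.
Dumpling House vs Grove: Dumpling House, 11–8.
Harvest vs Grove: Harvest wins 10–9.
No restaurant is unbeaten: Basil loses to Dumpling House; Ember loses to Basil; Dumpling House loses to Harvest; Harvest loses to Basil; Grove loses to Basil. In particular Basil → Harvest → Dumpling House → Basil is a majority cycle — no Condorcet winner exists.

none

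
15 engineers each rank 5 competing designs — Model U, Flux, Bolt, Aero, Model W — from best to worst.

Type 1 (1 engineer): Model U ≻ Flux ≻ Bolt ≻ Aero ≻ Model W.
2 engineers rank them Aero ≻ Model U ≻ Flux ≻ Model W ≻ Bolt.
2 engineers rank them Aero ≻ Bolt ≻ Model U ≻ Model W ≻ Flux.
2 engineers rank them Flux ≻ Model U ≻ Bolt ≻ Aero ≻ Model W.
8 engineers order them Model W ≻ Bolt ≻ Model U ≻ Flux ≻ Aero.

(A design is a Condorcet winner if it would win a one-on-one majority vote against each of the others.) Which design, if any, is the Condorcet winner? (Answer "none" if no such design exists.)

Head-to-head results (15 engineers):
Model U vs Flux: Model U is ranked higher on 1+2+2+8 = 13 ballots, Flux on 2. Model U wins 13–2.
Model U vs Bolt: Bolt wins 10–5.
Model U vs Aero: 11 to 4, Model U.
Model U–Model W: Model W 8–7.
Flux vs Bolt: Bolt wins 10–5.
Flux vs Aero: Flux, 11–4.
Flux vs Model W: 1+2+2 = 5 for Flux, 10 for Model W — Model W by 10–5.
Bolt vs Aero: Bolt is ranked higher on 1+2+8 = 11 ballots, Aero on 4. Bolt wins 11–4.
Bolt vs Model W: Model W wins 10–5.
Aero vs Model W: Model W wins 8–7.
Model W wins every pairwise contest, so Model W is the Condorcet winner.

Model W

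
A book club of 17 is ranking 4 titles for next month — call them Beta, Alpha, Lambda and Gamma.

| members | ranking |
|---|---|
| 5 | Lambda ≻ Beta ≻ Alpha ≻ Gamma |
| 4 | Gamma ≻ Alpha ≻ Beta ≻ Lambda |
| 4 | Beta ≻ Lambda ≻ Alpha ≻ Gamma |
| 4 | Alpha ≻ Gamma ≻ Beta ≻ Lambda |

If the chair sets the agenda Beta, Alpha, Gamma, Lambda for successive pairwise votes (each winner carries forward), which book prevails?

Beta

Round 1: Beta vs Alpha — 9–8, Beta advances.
Round 2: Beta vs Gamma — 9–8, Beta advances.
Round 3: Beta vs Lambda — 12–5, Beta advances.
Beta survives the agenda.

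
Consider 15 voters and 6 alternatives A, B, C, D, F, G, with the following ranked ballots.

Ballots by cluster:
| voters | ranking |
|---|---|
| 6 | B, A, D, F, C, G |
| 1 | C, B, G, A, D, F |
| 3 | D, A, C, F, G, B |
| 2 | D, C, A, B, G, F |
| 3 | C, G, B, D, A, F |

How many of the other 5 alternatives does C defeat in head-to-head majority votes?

C against each rival (15 voters):
C vs A: 1+2+3 = 6 for C, 9 for A — A by 9–6.
C vs B: C preferred on 1+3+2+3 = 9 ballots; C wins 9–6.
C vs D: 4 to 11, D.
C vs F: C wins 9–6.
C vs G: C, 15–0.
C beats B, F, G; loses to A, D — 3 pairwise wins.

3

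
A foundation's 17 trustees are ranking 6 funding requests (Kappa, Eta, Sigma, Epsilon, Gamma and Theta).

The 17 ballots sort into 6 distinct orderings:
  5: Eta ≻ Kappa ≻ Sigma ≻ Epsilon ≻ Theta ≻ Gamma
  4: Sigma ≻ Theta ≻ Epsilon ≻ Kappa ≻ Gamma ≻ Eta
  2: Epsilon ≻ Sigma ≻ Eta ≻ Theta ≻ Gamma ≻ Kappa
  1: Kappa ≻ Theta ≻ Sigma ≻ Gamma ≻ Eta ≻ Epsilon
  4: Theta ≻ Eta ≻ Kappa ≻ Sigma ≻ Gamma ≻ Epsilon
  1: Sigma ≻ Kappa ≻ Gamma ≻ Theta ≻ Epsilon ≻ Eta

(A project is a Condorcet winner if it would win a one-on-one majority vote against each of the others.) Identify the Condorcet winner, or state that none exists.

Pairwise majorities:
Kappa vs Eta: Eta, 11–6.
Kappa vs Sigma: Kappa wins 10–7.
Kappa vs Epsilon: Kappa wins 11–6.
Kappa vs Gamma: Kappa wins 15–2.
Kappa vs Theta: Theta, 10–7.
Eta vs Sigma: Eta, 9–8.
Eta vs Epsilon: Eta, 10–7.
Eta vs Gamma: Eta, 11–6.
Eta vs Theta: Theta wins 10–7.
Sigma–Epsilon: Sigma 15–2.
Sigma–Gamma: Sigma 17–0.
Sigma vs Theta: Sigma, 12–5.
Epsilon vs Gamma: Epsilon wins 11–6.
Epsilon vs Theta: Theta wins 10–7.
Gamma vs Theta: Theta, 16–1.
Every project loses at least once (Kappa loses to Eta; Eta loses to Theta; Sigma loses to Kappa; Epsilon loses to Kappa; Gamma loses to Kappa; Theta loses to Sigma). The majority relation contains the cycle Kappa beats Sigma beats Theta beats Kappa, so there is no Condorcet winner.

none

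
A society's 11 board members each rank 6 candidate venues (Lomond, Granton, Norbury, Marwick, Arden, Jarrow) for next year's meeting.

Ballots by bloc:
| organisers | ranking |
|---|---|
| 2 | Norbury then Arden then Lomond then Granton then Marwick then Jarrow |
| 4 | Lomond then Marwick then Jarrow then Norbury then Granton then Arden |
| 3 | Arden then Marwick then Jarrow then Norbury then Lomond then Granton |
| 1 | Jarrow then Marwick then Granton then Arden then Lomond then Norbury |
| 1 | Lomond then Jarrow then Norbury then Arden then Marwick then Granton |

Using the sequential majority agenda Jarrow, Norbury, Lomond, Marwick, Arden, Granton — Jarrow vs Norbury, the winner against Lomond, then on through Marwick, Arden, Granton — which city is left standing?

Arden

Round 1: Jarrow vs Norbury — 9–2, Jarrow advances.
Round 2: Jarrow vs Lomond — 4–7, Lomond advances.
Round 3: Lomond vs Marwick — 7–4, Lomond advances.
Round 4: Lomond vs Arden — 5–6, Arden advances.
Round 5: Arden vs Granton — 6–5, Arden advances.
Arden survives the agenda.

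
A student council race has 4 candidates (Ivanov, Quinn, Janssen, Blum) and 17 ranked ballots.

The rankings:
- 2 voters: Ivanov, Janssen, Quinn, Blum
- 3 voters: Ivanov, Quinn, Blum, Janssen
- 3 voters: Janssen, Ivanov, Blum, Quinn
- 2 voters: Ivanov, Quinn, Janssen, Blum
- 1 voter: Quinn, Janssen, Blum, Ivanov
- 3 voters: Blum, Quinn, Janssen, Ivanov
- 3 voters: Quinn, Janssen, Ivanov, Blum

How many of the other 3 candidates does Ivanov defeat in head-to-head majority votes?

2

Ivanov against each rival (17 voters):
Ivanov vs Quinn: Ivanov, 10–7.
Ivanov vs Janssen: Janssen wins 10–7.
Ivanov vs Blum: Ivanov, 13–4.
Ivanov beats Quinn, Blum; loses to Janssen — 2 pairwise wins.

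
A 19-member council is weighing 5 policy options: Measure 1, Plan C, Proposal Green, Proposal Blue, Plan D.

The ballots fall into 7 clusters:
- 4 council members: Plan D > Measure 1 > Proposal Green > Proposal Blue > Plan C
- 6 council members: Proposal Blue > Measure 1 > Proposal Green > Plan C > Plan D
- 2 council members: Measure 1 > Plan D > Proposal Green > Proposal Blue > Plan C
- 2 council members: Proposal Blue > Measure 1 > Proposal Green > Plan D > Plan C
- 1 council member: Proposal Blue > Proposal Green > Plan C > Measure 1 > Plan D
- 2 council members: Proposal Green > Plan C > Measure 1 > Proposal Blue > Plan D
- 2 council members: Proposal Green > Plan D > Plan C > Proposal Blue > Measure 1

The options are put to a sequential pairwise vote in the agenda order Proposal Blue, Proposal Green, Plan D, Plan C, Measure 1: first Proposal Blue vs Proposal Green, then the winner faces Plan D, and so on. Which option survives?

Round 1: Proposal Blue vs Proposal Green — 9–10, Proposal Green advances.
Round 2: Proposal Green vs Plan D — 13–6, Proposal Green advances.
Round 3: Proposal Green vs Plan C — 19–0, Proposal Green advances.
Round 4: Proposal Green vs Measure 1 — 5–14, Measure 1 advances.
The agenda winner is Measure 1.

Measure 1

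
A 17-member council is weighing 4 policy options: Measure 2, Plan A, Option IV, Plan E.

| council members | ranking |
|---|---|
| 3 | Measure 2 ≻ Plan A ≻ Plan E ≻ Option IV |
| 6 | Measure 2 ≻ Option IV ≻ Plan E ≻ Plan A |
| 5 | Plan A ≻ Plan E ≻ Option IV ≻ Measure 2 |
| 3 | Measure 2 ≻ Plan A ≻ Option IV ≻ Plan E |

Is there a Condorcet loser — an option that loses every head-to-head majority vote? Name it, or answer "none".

Plan E

Head-to-head results (17 council members):
Measure 2–Plan A: Measure 2 12–5.
Measure 2–Option IV: Measure 2 12–5.
Measure 2–Plan E: Measure 2 12–5.
Plan A–Option IV: Plan A 11–6.
Plan A vs Plan E: Plan A, 11–6.
Option IV vs Plan E: Option IV, 9–8.
Plan E loses to every other option — it is the Condorcet loser.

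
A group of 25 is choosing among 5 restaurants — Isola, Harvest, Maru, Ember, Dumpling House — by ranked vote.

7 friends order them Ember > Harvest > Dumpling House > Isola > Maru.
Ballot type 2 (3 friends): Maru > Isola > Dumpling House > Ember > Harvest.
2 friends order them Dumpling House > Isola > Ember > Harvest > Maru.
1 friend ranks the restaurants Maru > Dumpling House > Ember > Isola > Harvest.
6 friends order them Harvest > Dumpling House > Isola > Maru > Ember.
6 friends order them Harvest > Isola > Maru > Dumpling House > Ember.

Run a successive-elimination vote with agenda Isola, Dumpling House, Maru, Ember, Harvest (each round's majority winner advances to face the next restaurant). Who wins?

Round 1: Isola vs Dumpling House — 9–16, Dumpling House advances.
Round 2: Dumpling House vs Maru — 15–10, Dumpling House advances.
Round 3: Dumpling House vs Ember — 18–7, Dumpling House advances.
Round 4: Dumpling House vs Harvest — 6–19, Harvest advances.
The agenda winner is Harvest.

Harvest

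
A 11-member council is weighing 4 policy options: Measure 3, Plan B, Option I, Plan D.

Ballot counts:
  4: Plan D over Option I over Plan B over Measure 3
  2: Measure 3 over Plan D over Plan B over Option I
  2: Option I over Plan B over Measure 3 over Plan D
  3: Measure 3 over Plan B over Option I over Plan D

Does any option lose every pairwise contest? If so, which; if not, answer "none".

none

Pairwise majorities:
Measure 3 vs Plan B: 5 to 6, Plan B.
Measure 3–Option I: Option I 6–5.
Measure 3 vs Plan D: Measure 3, 7–4.
Plan B vs Option I: 2+3 = 5 for Plan B, 6 for Option I — Option I by 6–5.
Plan B vs Plan D: Plan B preferred on 2+3 = 5 ballots; Plan D wins 6–5.
Option I vs Plan D: Plan D wins 6–5.
Every option wins at least one matchup (Measure 3 beats Plan D; Plan B beats Measure 3; Option I beats Measure 3; Plan D beats Plan B), so there is no Condorcet loser.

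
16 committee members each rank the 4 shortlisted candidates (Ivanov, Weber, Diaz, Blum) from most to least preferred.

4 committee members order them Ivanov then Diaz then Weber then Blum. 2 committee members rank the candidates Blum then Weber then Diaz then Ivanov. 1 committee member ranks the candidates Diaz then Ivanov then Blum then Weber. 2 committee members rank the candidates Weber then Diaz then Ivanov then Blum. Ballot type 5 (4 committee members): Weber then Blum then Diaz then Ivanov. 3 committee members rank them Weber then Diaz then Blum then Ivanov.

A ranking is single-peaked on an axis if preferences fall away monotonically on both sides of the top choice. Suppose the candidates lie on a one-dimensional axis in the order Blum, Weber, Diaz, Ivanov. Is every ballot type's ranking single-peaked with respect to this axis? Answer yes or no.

no

Axis positions: Blum=1, Weber=2, Diaz=3, Ivanov=4.
Ballot type 1 (peak Ivanov at position 4): ranking walks positions 4-3-2-1, expanding outward from the peak — single-peaked.
Ballot type 2 (peak Blum at position 1): ranking walks positions 1-2-3-4, expanding outward from the peak — single-peaked.
Ballot type 3: ranking walks positions 3-4-1-2; Blum is ranked above Weber even though Weber lies between Blum and the peak Diaz on the axis — preferences dip and rise again. Not single-peaked.
Ballot type 4 (peak Weber at position 2): ranking walks positions 2-3-4-1, expanding outward from the peak — single-peaked.
Ballot type 5 (peak Weber at position 2): ranking walks positions 2-1-3-4, expanding outward from the peak — single-peaked.
Ballot type 6 (peak Weber at position 2): ranking walks positions 2-3-1-4, expanding outward from the peak — single-peaked.
Ballot type 3 violates single-peakedness, so the profile is not single-peaked on this axis.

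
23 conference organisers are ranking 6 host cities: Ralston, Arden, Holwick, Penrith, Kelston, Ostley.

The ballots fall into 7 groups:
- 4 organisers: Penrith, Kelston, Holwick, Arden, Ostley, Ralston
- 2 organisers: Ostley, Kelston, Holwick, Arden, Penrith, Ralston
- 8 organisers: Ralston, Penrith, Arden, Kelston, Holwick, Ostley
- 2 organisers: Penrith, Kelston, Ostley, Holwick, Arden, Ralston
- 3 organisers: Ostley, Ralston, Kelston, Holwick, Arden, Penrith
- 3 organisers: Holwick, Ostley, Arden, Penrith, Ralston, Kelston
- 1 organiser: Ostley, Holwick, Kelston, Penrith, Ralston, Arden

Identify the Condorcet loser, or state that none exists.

none

Head-to-head results (23 organisers):
Ralston vs Arden: Ralston is ranked higher on 8+3+1 = 12 ballots, Arden on 11. Ralston wins 12–11.
Ralston vs Holwick: Holwick, 12–11.
Ralston vs Penrith: Penrith wins 12–11.
Ralston vs Kelston: Ralston, 14–9.
Ralston vs Ostley: 8 to 15, Ostley.
Arden vs Holwick: Holwick wins 15–8.
Arden vs Penrith: Penrith wins 15–8.
Arden vs Kelston: Arden preferred on 8+3 = 11 ballots; Kelston wins 12–11.
Arden vs Ostley: 12 to 11, Arden.
Holwick vs Penrith: Holwick preferred on 2+3+3+1 = 9 ballots; Penrith wins 14–9.
Holwick vs Kelston: 4 to 19, Kelston.
Holwick vs Ostley: Holwick is ranked higher on 4+8+3 = 15 ballots, Ostley on 8. Holwick wins 15–8.
Penrith vs Kelston: Penrith, 17–6.
Penrith vs Ostley: Penrith preferred on 4+8+2 = 14 ballots; Penrith wins 14–9.
Kelston vs Ostley: Kelston wins 14–9.
Every city wins at least one matchup (Ralston beats Arden; Arden beats Ostley; Holwick beats Ralston; Penrith beats Ralston; Kelston beats Arden; Ostley beats Ralston), so there is no Condorcet loser.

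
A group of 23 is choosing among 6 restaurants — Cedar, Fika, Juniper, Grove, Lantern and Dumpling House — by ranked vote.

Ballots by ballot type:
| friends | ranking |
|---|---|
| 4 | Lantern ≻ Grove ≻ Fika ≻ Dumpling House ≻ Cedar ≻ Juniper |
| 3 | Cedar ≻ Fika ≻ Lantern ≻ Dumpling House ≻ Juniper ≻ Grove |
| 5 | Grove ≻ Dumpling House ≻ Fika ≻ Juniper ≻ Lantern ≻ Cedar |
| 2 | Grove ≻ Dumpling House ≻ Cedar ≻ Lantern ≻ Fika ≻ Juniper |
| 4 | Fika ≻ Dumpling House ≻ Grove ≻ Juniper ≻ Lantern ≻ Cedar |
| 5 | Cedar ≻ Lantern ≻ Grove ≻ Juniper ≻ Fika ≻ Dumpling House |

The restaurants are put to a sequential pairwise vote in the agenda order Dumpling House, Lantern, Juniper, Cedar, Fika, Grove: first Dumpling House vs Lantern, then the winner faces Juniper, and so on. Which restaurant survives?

Grove

Round 1: Dumpling House vs Lantern — 11–12, Lantern advances.
Round 2: Lantern vs Juniper — 14–9, Lantern advances.
Round 3: Lantern vs Cedar — 13–10, Lantern advances.
Round 4: Lantern vs Fika — 11–12, Fika advances.
Round 5: Fika vs Grove — 7–16, Grove advances.
Grove survives the agenda.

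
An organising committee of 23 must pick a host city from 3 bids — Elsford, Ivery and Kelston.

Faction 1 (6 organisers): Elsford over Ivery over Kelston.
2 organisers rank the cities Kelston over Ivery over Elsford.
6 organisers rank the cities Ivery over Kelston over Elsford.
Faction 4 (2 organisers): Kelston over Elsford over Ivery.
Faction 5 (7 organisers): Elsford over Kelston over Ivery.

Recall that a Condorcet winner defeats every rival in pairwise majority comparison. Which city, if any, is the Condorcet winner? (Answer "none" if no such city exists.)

Elsford

Head-to-head results (23 organisers):
Elsford–Ivery: Elsford 15–8.
Elsford vs Kelston: Elsford wins 13–10.
Ivery vs Kelston: Ivery, 12–11.
Only Elsford has no losses; Elsford is the Condorcet winner.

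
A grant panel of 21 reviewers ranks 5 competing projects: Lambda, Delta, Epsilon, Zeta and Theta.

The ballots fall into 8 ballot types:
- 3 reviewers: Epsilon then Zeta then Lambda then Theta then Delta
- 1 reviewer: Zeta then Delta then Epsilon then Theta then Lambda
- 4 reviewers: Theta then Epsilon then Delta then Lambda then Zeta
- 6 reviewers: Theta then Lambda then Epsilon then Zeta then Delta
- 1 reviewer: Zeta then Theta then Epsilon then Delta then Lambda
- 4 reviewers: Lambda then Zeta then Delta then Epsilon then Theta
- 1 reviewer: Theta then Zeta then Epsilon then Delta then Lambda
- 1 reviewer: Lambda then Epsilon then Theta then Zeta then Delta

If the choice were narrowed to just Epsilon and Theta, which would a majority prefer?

Ballots ranking Epsilon above Theta: 3 + 1 + 4 + 1 = 9.
Ballots ranking Theta above Epsilon: 21 − 9 = 12.
Theta wins the head-to-head 12–9.

Theta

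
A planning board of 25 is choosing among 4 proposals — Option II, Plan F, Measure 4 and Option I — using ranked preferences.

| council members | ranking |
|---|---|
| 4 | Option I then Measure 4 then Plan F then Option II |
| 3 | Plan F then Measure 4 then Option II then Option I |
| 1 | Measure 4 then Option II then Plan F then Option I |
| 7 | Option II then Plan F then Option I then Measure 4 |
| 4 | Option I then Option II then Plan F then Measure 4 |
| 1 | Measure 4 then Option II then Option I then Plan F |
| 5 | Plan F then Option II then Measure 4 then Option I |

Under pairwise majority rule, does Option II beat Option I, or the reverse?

Ballots ranking Option II above Option I: 3 + 1 + 7 + 1 + 5 = 17.
Ballots ranking Option I above Option II: 25 − 17 = 8.
Option II wins the head-to-head 17–8.

Option II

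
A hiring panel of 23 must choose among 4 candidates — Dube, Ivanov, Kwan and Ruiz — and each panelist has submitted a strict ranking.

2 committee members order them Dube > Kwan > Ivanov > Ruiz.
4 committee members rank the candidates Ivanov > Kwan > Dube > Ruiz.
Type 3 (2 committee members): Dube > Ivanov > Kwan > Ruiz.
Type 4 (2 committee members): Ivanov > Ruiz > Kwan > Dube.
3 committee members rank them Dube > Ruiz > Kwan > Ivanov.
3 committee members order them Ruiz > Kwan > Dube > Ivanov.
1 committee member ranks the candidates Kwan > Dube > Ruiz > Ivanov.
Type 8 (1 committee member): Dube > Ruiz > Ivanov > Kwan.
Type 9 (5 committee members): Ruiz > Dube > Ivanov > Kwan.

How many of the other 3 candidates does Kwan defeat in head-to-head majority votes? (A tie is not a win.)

0

Kwan against each rival (23 committee members):
Kwan vs Dube: Dube, 13–10.
Kwan vs Ivanov: 9 to 14, Ivanov.
Kwan–Ruiz: Ruiz 14–9.
Kwan beats no one; loses to Dube, Ivanov, Ruiz — 0 pairwise wins.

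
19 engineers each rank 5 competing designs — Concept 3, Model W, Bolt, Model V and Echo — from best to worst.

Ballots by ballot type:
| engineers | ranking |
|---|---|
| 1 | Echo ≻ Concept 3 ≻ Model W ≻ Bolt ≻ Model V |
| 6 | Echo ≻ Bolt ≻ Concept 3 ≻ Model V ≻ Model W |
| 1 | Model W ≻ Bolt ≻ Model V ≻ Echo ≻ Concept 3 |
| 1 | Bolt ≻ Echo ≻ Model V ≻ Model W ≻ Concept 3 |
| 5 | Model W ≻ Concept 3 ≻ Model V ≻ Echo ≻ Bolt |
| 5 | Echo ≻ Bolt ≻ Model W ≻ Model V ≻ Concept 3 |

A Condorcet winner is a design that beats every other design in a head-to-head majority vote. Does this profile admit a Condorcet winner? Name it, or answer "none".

Pairwise majorities:
Concept 3 vs Model W: Concept 3 is ranked higher on 1+6 = 7 ballots, Model W on 12. Model W wins 12–7.
Concept 3 vs Bolt: Concept 3 is ranked higher on 1+5 = 6 ballots, Bolt on 13. Bolt wins 13–6.
Concept 3 vs Model V: 1+6+5 = 12 for Concept 3, 7 for Model V — Concept 3 by 12–7.
Concept 3 vs Echo: 5 to 14, Echo.
Model W vs Bolt: 1+1+5 = 7 for Model W, 12 for Bolt — Bolt by 12–7.
Model W vs Model V: 12 to 7, Model W.
Model W vs Echo: Model W is ranked higher on 1+5 = 6 ballots, Echo on 13. Echo wins 13–6.
Bolt vs Model V: 1+6+1+1+5 = 14 for Bolt, 5 for Model V — Bolt by 14–5.
Bolt vs Echo: 1+1 = 2 for Bolt, 17 for Echo — Echo by 17–2.
Model V vs Echo: Model V preferred on 1+5 = 6 ballots; Echo wins 13–6.
Echo defeats every rival head-to-head and is the Condorcet winner.

Echo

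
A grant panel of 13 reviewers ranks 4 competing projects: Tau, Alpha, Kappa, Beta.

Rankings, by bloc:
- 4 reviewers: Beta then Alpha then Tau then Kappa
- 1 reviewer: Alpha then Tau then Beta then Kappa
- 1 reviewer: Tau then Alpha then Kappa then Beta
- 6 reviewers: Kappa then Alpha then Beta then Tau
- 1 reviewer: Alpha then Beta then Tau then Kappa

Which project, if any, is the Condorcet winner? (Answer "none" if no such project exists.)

Check each pair by majority over 13 ballots:
Tau vs Alpha: 1 to 12, Alpha.
Tau vs Kappa: Tau is ranked higher on 4+1+1+1 = 7 ballots, Kappa on 6. Tau wins 7–6.
Tau vs Beta: 2 to 11, Beta.
Alpha vs Kappa: 7 to 6, Alpha.
Alpha vs Beta: 9 to 4, Alpha.
Kappa vs Beta: 7 to 6, Kappa.
Alpha beats each of Tau, Kappa, Beta — Alpha is the Condorcet winner.

Alpha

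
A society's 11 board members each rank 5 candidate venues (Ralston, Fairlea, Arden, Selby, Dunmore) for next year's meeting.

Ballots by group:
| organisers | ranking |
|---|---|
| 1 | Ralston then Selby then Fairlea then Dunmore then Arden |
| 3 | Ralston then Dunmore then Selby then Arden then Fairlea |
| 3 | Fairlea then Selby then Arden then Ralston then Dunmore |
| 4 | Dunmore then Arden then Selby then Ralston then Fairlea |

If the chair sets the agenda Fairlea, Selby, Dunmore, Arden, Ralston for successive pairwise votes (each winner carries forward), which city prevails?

Ralston

Round 1: Fairlea vs Selby — 3–8, Selby advances.
Round 2: Selby vs Dunmore — 4–7, Dunmore advances.
Round 3: Dunmore vs Arden — 8–3, Dunmore advances.
Round 4: Dunmore vs Ralston — 4–7, Ralston advances.
Ralston survives the agenda.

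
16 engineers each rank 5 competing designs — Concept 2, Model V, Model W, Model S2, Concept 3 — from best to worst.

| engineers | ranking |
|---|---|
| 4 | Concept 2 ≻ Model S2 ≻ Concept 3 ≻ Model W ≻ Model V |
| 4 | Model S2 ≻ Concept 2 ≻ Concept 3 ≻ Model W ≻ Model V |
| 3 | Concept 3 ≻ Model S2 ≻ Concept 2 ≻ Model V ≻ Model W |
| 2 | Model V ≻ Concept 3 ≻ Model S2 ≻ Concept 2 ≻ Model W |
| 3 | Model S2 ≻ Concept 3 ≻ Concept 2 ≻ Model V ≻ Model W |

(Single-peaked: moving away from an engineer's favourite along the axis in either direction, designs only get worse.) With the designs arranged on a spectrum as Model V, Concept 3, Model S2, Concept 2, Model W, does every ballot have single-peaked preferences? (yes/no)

yes

Axis positions: Model V=1, Concept 3=2, Model S2=3, Concept 2=4, Model W=5.
Bloc 1 (peak Concept 2 at position 4): ranking walks positions 4-3-2-5-1, expanding outward from the peak — single-peaked.
Bloc 2 (peak Model S2 at position 3): ranking walks positions 3-4-2-5-1, expanding outward from the peak — single-peaked.
Bloc 3 (peak Concept 3 at position 2): ranking walks positions 2-3-4-1-5, expanding outward from the peak — single-peaked.
Bloc 4 (peak Model V at position 1): ranking walks positions 1-2-3-4-5, expanding outward from the peak — single-peaked.
Bloc 5 (peak Model S2 at position 3): ranking walks positions 3-2-4-1-5, expanding outward from the peak — single-peaked.
Every ranking is single-peaked on this axis.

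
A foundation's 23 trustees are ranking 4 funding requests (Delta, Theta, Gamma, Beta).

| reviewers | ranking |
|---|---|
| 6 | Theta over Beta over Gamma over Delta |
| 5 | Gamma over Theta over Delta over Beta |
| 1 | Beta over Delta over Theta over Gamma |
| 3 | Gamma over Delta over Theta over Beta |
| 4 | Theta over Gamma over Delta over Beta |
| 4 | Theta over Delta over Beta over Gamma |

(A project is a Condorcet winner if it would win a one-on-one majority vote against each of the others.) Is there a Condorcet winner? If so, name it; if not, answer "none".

Theta

Head-to-head results (23 reviewers):
Delta–Theta: Theta 19–4.
Delta–Gamma: Gamma 18–5.
Delta–Beta: Delta 16–7.
Theta vs Gamma: Theta, 15–8.
Theta vs Beta: Theta wins 22–1.
Gamma–Beta: Gamma 12–11.
Theta wins every pairwise contest, so Theta is the Condorcet winner.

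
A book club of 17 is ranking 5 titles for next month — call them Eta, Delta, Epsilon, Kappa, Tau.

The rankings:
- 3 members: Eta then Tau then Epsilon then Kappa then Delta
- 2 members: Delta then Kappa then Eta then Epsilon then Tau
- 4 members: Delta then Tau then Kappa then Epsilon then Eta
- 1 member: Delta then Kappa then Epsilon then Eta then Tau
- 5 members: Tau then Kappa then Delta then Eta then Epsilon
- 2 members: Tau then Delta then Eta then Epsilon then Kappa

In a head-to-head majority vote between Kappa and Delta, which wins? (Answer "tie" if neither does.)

Delta

Ballots ranking Kappa above Delta: 3 + 5 = 8.
Ballots ranking Delta above Kappa: 17 − 8 = 9.
Delta wins the head-to-head 9–8.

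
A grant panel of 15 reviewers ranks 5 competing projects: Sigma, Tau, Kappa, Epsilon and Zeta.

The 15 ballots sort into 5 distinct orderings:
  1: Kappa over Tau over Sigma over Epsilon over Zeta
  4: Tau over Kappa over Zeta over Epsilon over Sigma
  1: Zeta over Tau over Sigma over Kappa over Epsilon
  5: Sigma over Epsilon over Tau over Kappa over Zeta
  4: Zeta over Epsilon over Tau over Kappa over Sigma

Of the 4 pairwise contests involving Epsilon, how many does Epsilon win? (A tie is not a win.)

Epsilon against each rival (15 reviewers):
Epsilon vs Sigma: 4+4 = 8 for Epsilon, 7 for Sigma — Epsilon by 8–7.
Epsilon vs Tau: 5+4 = 9 for Epsilon, 6 for Tau — Epsilon by 9–6.
Epsilon–Kappa: Epsilon 9–6.
Epsilon vs Zeta: 6 to 9, Zeta.
Epsilon beats Sigma, Tau, Kappa; loses to Zeta — 3 pairwise wins.

3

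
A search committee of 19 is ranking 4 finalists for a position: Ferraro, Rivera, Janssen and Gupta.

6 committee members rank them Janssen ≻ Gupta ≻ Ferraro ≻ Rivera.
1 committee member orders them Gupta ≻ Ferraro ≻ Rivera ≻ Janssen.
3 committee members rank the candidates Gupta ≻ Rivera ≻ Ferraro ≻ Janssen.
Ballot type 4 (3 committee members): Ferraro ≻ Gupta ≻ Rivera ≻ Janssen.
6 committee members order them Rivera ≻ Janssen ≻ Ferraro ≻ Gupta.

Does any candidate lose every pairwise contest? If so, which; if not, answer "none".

none

Pairwise majorities:
Ferraro vs Rivera: Ferraro wins 10–9.
Ferraro vs Janssen: Ferraro preferred on 1+3+3 = 7 ballots; Janssen wins 12–7.
Ferraro vs Gupta: 3+6 = 9 for Ferraro, 10 for Gupta — Gupta by 10–9.
Rivera vs Janssen: Rivera preferred on 1+3+3+6 = 13 ballots; Rivera wins 13–6.
Rivera vs Gupta: 6 for Rivera, 13 for Gupta — Gupta by 13–6.
Janssen vs Gupta: Janssen preferred on 6+6 = 12 ballots; Janssen wins 12–7.
Each candidate has at least one pairwise win (Ferraro beats Rivera; Rivera beats Janssen; Janssen beats Ferraro; Gupta beats Ferraro) — no Condorcet loser.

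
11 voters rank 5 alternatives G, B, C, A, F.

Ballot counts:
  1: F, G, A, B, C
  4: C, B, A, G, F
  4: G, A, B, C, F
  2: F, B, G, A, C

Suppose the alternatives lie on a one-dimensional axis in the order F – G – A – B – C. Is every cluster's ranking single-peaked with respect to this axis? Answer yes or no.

no

Axis positions: F=1, G=2, A=3, B=4, C=5.
Cluster 1 (peak F at position 1): ranking walks positions 1-2-3-4-5, expanding outward from the peak — single-peaked.
Cluster 2 (peak C at position 5): ranking walks positions 5-4-3-2-1, expanding outward from the peak — single-peaked.
Cluster 3 (peak G at position 2): ranking walks positions 2-3-4-5-1, expanding outward from the peak — single-peaked.
Cluster 4: ranking walks positions 1-4-2-3-5; B is ranked above G even though G lies between B and the peak F on the axis — preferences dip and rise again. Not single-peaked.
Cluster 4 violates single-peakedness, so the profile is not single-peaked on this axis.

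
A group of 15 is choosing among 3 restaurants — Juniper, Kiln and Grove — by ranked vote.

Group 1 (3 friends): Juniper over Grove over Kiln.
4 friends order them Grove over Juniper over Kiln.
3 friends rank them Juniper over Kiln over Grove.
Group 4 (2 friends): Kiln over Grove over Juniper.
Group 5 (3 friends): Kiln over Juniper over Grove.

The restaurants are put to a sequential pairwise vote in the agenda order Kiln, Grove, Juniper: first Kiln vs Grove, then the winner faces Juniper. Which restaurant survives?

Juniper

Round 1: Kiln vs Grove — 8–7, Kiln advances.
Round 2: Kiln vs Juniper — 5–10, Juniper advances.
The agenda winner is Juniper.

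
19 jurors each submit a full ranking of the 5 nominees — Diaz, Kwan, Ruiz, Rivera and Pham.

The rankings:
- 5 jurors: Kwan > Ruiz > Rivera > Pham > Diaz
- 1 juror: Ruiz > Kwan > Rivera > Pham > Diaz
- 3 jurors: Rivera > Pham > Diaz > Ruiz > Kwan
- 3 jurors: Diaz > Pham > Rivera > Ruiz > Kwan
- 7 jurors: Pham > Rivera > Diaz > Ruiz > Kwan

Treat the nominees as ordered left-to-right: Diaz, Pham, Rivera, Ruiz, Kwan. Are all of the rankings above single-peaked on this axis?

Axis positions: Diaz=1, Pham=2, Rivera=3, Ruiz=4, Kwan=5.
Ballot type 1 (peak Kwan at position 5): ranking walks positions 5-4-3-2-1, expanding outward from the peak — single-peaked.
Ballot type 2 (peak Ruiz at position 4): ranking walks positions 4-5-3-2-1, expanding outward from the peak — single-peaked.
Ballot type 3 (peak Rivera at position 3): ranking walks positions 3-2-1-4-5, expanding outward from the peak — single-peaked.
Ballot type 4 (peak Diaz at position 1): ranking walks positions 1-2-3-4-5, expanding outward from the peak — single-peaked.
Ballot type 5 (peak Pham at position 2): ranking walks positions 2-3-1-4-5, expanding outward from the peak — single-peaked.
Every ranking is single-peaked on this axis.

yes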